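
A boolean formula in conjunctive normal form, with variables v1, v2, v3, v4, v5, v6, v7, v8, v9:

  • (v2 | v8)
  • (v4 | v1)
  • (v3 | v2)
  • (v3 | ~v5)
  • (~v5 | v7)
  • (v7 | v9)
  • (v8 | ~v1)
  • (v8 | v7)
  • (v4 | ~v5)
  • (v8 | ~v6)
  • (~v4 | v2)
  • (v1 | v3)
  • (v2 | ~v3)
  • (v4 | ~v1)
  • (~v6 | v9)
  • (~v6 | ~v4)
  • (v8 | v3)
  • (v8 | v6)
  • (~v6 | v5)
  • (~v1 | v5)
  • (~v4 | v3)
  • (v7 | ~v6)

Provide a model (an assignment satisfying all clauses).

v1 = F  v2 = T  v3 = T  v4 = T  v5 = F  v6 = F  v7 = T  v8 = T  v9 = T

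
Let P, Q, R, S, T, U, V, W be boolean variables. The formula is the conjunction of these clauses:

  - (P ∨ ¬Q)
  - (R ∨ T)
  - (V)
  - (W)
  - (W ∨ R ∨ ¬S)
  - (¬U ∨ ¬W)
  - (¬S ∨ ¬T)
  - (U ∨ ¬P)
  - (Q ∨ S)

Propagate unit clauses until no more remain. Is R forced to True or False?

(V) is a unit clause: V = True.
(W) is a unit clause: W = True.
(¬W ∨ ¬U): since W = True, the clause reduces to (¬U). U = False.
From (U ∨ ¬P) and U = False: P = False.
(P ∨ ¬Q) with P = False leaves only ¬Q, so Q = False.
In (Q ∨ S), Q is now false; S must hold, so S = True.
In (¬S ∨ ¬T), ¬S is now false; ¬T must hold, so T = False.
In (T ∨ R), T is now false; R must hold, so R = True.

True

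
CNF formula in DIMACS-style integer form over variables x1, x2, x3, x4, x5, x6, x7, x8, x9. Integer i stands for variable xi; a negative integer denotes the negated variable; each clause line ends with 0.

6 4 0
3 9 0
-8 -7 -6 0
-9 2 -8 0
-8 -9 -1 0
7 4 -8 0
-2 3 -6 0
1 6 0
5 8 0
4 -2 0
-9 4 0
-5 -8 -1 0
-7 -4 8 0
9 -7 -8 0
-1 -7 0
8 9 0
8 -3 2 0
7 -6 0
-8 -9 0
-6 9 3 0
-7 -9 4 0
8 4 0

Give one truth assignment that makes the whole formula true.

Branch on x1: take x1 = True.
  then x7 is forced to False.
  then x6 is forced to False.
  then x4 is forced to True.
Try x2 = True.
For the remaining variables, x3 = True, x5 = False, x8 = True, x9 = False works.

x1=T, x2=T, x3=T, x4=T, x5=F, x6=F, x7=F, x8=T, x9=F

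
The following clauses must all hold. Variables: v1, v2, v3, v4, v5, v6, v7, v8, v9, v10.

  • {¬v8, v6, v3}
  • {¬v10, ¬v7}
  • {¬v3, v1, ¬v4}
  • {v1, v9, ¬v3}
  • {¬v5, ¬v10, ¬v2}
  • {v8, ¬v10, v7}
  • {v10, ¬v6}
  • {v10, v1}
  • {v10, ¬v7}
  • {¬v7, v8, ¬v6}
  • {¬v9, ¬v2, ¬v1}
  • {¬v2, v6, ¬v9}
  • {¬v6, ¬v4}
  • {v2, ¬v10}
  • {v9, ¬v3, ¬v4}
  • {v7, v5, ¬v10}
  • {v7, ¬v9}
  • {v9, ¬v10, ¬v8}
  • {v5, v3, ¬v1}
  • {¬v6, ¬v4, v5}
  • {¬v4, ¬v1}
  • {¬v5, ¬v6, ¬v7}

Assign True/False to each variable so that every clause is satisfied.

v1=1  v2=0  v3=1  v4=0  v5=0  v6=0  v7=0  v8=0  v9=0  v10=0

v4 occurs only negated in the remaining clauses — set v4 = False.
Set v1 = True and propagate.
Set v2 = False and propagate.
  then v10 is forced to False.
  then v6 is forced to False.
  then v7 is forced to False.
  then v9 is forced to False.
The remaining clauses are satisfied by v3 = True, v5 = False, v8 = False.
Every clause has at least one true literal under this assignment.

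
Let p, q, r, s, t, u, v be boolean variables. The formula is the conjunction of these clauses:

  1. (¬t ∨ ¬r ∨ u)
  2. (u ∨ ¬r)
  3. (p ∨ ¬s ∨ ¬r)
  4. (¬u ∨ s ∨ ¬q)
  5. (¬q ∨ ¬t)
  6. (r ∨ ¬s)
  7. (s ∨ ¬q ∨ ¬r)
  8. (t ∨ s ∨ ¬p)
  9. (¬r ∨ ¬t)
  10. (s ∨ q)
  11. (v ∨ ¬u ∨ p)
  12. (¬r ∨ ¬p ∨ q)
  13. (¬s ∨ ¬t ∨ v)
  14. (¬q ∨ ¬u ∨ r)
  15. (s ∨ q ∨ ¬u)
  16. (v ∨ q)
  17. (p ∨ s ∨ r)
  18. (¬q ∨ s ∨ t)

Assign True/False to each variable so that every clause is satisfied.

p=T  q=T  r=T  s=T  t=F  u=T  v=F

Try p = True.
Branch on q: take q = True.
  then t is forced to False.
  then s is forced to True.
  then r is forced to True.
  then u is forced to True.
v is now unconstrained; take v = False.
Every clause has at least one true literal under this assignment.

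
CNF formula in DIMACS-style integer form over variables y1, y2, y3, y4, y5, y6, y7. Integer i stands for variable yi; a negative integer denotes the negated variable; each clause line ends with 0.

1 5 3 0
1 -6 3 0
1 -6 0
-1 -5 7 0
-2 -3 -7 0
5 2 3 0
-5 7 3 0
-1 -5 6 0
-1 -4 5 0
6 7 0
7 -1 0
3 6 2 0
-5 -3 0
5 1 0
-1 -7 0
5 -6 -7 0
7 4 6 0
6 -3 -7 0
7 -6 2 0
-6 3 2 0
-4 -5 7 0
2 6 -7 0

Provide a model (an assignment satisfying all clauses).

Set y1 = False and propagate.
  then y6 is forced to False.
  then y7 is forced to True.
  then y5 is forced to True.
  then y3 is forced to False.
  then y2 is forced to True.
y4 is now unconstrained; take y4 = False.
Every clause has at least one true literal under this assignment.
Check each clause:
  1. (y3 | y1 | y5) — y5 is true.
  2. (y1 | y3 | ~y6) — ~y6 is true.
  3. (~y6 | y1) — ~y6 is true.
  4. (y7 | ~y1 | ~y5) — ~y1 is true.
  5. (~y3 | ~y7 | ~y2) — ~y3 is true.
  6. (y2 | y3 | y5) — y2 is true.
  7. (~y5 | y3 | y7) — y7 is true.
  8. (y6 | ~y1 | ~y5) — ~y1 is true.
  9. (~y4 | ~y1 | y5) — ~y4 is true.
  10. (y7 | y6) — y7 is true.
  11. (~y1 | y7) — ~y1 is true.
  12. (y2 | y6 | y3) — y2 is true.
  13. (~y3 | ~y5) — ~y3 is true.
  14. (y1 | y5) — y5 is true.
  15. (~y1 | ~y7) — ~y1 is true.
  16. (~y6 | ~y7 | y5) — ~y6 is true.
  17. (y4 | y7 | y6) — y7 is true.
  18. (~y3 | ~y7 | y6) — ~y3 is true.
  19. (y2 | ~y6 | y7) — y2 is true.
  20. (y2 | y3 | ~y6) — ~y6 is true.
  21. (~y5 | y7 | ~y4) — ~y4 is true.
  22. (y2 | y6 | ~y7) — y2 is true.

y1=F, y2=T, y3=F, y4=F, y5=T, y6=F, y7=T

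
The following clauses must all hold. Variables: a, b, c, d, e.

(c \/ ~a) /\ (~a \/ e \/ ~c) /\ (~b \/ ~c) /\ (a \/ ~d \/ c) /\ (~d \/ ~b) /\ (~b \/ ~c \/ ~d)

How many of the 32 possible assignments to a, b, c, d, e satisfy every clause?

10

Split on c, then a.
  c=1, a=1: remaining (b,d,e) ∈ {(0,0,1); (0,1,1)} — 2.
  c=1, a=0: remaining (b,d,e) ∈ {(0,0,0); (0,0,1); (0,1,0); (0,1,1)} — 4.
  c=0, a=1: a clause becomes empty — 0.
  c=0, a=0: remaining (b,d,e) ∈ {(0,0,0); (0,0,1); (1,0,0); (1,0,1)} — 4.
Total: 2 + 4 + 0 + 4 = 10.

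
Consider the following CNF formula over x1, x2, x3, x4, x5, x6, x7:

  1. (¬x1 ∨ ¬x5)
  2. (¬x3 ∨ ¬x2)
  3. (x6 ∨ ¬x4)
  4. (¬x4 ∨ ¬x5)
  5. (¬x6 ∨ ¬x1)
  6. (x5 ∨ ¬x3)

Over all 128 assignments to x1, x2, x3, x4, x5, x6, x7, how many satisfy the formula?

28

Case analysis on x5 and x1:
  x5=T, x1=T: a clause becomes empty — 0.
  x5=T, x1=F: x6, x7 free; 3 ways for (x2,x3,x4) × 2^2 = 12.
  x5=F, x1=T: remaining (x2,x3,x4,x6,x7) ∈ {(F,F,F,F,F); (F,F,F,F,T); (T,F,F,F,F); (T,F,F,F,T)} — 4.
  x5=F, x1=F: x2, x7 free; 3 ways for (x3,x4,x6) × 2^2 = 12.
Total: 0 + 12 + 4 + 12 = 28.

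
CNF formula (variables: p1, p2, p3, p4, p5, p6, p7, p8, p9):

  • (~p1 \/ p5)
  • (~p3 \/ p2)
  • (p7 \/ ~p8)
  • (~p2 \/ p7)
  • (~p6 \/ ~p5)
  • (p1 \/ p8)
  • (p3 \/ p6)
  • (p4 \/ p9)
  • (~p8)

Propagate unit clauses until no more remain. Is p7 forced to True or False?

(~p8) is a unit clause: p8 = False.
(p8 \/ p1): since p8 = False, the clause reduces to (p1). p1 = True.
In (p5 \/ ~p1), ~p1 is now false; p5 must hold, so p5 = True.
(~p5 \/ ~p6): since p5 = True, the clause reduces to (~p6). p6 = False.
(p6 \/ p3) with p6 = False leaves only p3, so p3 = True.
From (~p3 \/ p2) and p3 = True: p2 = True.
From (p7 \/ ~p2) and p2 = True: p7 = True.

True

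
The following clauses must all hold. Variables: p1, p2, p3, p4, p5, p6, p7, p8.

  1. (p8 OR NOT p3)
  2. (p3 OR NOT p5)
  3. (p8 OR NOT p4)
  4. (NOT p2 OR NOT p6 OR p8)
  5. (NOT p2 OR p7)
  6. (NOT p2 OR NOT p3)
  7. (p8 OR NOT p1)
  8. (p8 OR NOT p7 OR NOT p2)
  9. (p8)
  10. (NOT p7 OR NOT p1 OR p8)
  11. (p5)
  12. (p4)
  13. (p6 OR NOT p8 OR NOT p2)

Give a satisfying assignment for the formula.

p1=T  p2=F  p3=T  p4=T  p5=T  p6=F  p7=F  p8=T

Check each clause:
  1. (NOT p3 OR p8) — p8 is true.
  2. (NOT p5 OR p3) — p3 is true.
  3. (NOT p4 OR p8) — p8 is true.
  4. (p8 OR NOT p2 OR NOT p6) — p8 is true.
  5. (p7 OR NOT p2) — NOT p2 is true.
  6. (NOT p2 OR NOT p3) — NOT p2 is true.
  7. (p8 OR NOT p1) — p8 is true.
  8. (NOT p7 OR p8 OR NOT p2) — p8 is true.
  9. (p8) — p8 is true.
  10. (NOT p7 OR p8 OR NOT p1) — p8 is true.
  11. (p5) — p5 is true.
  12. (p4) — p4 is true.
  13. (NOT p2 OR p6 OR NOT p8) — NOT p2 is true.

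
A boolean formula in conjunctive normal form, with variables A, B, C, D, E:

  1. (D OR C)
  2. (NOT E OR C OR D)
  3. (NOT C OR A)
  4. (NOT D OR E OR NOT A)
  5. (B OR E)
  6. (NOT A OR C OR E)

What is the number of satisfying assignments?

Split on C, then E.
  C=T, E=T: remaining (A,B,D) ∈ {(T,F,F); (T,F,T); (T,T,F); (T,T,T)} — 4.
  C=T, E=F: remaining (A,B,D) ∈ {(T,T,F)} — 1.
  C=F, E=T: remaining (A,B,D) ∈ {(F,F,T); (F,T,T); (T,F,T); (T,T,T)} — 4.
  C=F, E=F: remaining (A,B,D) ∈ {(F,T,T)} — 1.
Total: 4 + 1 + 4 + 1 = 10.

10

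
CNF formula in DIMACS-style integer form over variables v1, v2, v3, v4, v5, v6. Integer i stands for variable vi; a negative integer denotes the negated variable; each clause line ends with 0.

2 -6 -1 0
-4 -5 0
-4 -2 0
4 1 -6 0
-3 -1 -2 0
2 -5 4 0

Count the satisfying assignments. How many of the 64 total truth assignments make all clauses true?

18

Split on v2, then v4.
  v2=1, v4=1: a clause becomes empty — 0.
  v2=1, v4=0: v5 free; 4 ways for (v1,v3,v6) × 2^1 = 8.
  v2=0, v4=1: v3 free; 3 ways for (v1,v5,v6) × 2^1 = 6.
  v2=0, v4=0: remaining (v1,v3,v5,v6) ∈ {(0,0,0,0); (0,1,0,0); (1,0,0,0); (1,1,0,0)} — 4.
Total: 0 + 8 + 6 + 4 = 18.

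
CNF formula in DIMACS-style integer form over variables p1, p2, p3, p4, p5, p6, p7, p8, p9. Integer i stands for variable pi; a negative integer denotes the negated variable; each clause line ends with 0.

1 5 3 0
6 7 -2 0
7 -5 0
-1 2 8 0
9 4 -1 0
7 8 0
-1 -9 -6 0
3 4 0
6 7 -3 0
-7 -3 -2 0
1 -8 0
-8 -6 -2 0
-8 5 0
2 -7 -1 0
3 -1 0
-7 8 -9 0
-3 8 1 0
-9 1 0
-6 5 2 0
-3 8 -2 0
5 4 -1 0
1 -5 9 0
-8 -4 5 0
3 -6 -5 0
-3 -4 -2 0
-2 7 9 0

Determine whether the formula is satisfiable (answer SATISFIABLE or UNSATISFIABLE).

UNSATISFIABLE

p1 = True:
  p2 = True:
    propagation gives p7=False, p6=True, p5=False, p8=True; an empty clause results — contradiction.
  p2 = False:
    propagation gives p8=True, p5=True, p7=True; an empty clause results — contradiction.
p1 = False:
  propagation gives p8=False, p7=True, p9=False, p3=False; an empty clause results — contradiction.
Every branch closes, so no satisfying assignment exists.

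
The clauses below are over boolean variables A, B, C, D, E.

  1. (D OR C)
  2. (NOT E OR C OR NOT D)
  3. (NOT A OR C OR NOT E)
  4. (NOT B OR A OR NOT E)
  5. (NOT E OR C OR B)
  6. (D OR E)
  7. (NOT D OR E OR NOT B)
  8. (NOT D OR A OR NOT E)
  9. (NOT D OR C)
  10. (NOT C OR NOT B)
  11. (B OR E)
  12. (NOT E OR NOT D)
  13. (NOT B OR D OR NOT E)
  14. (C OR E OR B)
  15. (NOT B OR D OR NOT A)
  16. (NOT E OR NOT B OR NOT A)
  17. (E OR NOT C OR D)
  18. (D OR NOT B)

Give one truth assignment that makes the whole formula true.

Try A = True.
For the remaining variables, B = False, C = True, D = False, E = True works.
Every clause has at least one true literal under this assignment.

A=True, B=False, C=True, D=False, E=True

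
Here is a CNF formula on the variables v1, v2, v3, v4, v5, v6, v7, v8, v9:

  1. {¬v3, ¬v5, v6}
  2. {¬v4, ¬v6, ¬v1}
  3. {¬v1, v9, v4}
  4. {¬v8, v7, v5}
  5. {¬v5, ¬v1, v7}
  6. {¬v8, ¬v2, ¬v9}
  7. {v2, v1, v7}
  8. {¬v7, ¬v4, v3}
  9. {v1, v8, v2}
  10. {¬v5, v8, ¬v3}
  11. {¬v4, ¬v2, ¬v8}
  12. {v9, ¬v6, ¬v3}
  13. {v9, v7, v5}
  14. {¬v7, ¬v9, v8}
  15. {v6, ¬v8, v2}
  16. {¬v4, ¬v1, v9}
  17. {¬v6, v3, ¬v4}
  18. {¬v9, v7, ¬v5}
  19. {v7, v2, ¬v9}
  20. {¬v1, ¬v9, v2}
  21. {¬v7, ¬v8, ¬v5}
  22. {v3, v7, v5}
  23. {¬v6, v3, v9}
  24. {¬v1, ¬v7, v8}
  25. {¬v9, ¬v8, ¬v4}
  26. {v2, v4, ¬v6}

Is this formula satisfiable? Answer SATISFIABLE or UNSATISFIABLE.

SATISFIABLE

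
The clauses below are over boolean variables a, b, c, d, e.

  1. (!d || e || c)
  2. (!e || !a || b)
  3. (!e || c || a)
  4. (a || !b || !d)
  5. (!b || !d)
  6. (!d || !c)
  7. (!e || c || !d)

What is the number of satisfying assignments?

Split on d, then c.
  d=1, c=1: a clause becomes empty — 0.
  d=1, c=0: a clause becomes empty — 0.
  d=0, c=1: 7 of the 8 assignments to (a,b,e) work.
  d=0, c=0: 5 of the 8 assignments to (a,b,e) work.
Total: 0 + 0 + 7 + 5 = 12.

12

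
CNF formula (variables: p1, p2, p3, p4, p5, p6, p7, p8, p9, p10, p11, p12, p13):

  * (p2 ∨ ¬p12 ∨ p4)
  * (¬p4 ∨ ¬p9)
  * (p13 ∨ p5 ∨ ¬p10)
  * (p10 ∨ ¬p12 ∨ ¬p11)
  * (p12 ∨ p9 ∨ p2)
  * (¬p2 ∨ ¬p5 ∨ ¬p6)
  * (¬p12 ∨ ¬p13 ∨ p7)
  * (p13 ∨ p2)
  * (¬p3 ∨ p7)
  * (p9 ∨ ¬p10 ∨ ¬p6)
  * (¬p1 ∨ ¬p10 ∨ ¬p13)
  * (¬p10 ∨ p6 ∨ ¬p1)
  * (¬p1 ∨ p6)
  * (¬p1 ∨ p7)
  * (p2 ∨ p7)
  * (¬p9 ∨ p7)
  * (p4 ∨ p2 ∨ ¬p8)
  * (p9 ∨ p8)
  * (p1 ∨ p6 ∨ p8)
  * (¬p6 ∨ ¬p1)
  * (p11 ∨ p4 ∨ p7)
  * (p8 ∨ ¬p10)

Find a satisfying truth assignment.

p1 = F, p2 = T, p3 = F, p4 = F, p5 = F, p6 = T, p7 = T, p8 = F, p9 = T, p10 = F, p11 = T, p12 = F, p13 = T

p3 occurs only negated in the remaining clauses — set p3 = False.
p7 occurs only positively in the remaining clauses — set p7 = True.
Branch on p1: take p1 = False.
Set p2 = True and propagate.
For the remaining variables, p4 = False, p5 = False, p6 = True, p8 = False, p9 = True, p10 = False, p11 = True, p12 = False, p13 = True works.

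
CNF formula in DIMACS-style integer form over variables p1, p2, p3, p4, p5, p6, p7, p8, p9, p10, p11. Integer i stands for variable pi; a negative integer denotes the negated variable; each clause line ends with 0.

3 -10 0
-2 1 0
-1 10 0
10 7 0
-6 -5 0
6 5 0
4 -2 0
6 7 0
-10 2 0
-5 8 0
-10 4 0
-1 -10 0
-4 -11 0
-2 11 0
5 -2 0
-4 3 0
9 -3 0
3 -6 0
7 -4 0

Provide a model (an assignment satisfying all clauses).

p1 = False, p2 = False, p3 = True, p4 = False, p5 = False, p6 = True, p7 = True, p8 = True, p9 = True, p10 = False, p11 = False

p7 occurs only positively in the remaining clauses — set p7 = True.
Pure literal: p8 appears only positively; assign p8 = True.
Branch on p1: take p1 = False.
  then p2 is forced to False.
  then p10 is forced to False.
The remaining clauses are satisfied by p3 = True, p4 = False, p5 = False, p6 = True, p9 = True, p11 = False.
Every clause has at least one true literal under this assignment.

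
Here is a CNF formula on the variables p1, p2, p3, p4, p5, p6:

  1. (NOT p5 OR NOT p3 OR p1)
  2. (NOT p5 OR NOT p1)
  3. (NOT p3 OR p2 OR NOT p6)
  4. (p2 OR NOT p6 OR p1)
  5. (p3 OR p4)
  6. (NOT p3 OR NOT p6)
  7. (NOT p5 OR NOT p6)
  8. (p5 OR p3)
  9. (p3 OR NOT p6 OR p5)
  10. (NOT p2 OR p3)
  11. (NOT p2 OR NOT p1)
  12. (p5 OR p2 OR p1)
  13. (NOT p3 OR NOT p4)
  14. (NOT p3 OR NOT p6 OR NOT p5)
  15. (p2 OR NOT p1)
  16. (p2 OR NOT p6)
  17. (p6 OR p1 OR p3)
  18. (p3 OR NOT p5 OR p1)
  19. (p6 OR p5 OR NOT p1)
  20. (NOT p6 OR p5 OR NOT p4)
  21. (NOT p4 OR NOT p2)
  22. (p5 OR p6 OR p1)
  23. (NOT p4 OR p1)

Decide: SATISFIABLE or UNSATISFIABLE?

UNSATISFIABLE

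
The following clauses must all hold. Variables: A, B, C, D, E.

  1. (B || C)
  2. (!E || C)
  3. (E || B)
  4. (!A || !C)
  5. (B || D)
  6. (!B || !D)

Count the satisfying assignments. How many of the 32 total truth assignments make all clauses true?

5

The models are:
  A=F B=F C=T D=T E=T
  A=F B=T C=F D=F E=F
  A=F B=T C=T D=F E=F
  A=F B=T C=T D=F E=T
  A=T B=T C=F D=F E=F
Count: 5.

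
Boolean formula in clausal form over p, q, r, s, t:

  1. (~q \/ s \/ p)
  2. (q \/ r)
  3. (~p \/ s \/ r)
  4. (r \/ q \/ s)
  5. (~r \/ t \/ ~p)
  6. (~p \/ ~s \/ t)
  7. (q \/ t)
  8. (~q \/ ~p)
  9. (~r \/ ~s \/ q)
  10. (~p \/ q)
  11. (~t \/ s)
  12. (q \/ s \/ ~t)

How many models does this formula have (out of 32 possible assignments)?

4

Satisfying assignments:
  p=F q=T r=F s=T t=F
  p=F q=T r=F s=T t=T
  p=F q=T r=T s=T t=F
  p=F q=T r=T s=T t=T
That's 4 in total.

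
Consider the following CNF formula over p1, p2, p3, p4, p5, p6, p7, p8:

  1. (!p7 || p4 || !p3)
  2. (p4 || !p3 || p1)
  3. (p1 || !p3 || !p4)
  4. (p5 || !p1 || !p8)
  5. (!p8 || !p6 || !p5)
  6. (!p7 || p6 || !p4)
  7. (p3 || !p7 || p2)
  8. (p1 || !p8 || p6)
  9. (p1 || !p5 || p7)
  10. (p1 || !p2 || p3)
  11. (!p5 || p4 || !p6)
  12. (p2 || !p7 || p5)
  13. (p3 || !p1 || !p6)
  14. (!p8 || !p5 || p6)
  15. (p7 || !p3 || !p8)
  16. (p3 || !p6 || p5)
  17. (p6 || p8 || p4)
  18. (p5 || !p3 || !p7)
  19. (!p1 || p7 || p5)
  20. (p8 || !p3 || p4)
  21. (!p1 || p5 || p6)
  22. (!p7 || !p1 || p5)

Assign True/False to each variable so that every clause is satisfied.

Try p1 = True.
For the remaining variables, p2 = False, p3 = False, p4 = True, p5 = True, p6 = False, p7 = False, p8 = False works.

p1 = T, p2 = F, p3 = F, p4 = T, p5 = T, p6 = F, p7 = F, p8 = F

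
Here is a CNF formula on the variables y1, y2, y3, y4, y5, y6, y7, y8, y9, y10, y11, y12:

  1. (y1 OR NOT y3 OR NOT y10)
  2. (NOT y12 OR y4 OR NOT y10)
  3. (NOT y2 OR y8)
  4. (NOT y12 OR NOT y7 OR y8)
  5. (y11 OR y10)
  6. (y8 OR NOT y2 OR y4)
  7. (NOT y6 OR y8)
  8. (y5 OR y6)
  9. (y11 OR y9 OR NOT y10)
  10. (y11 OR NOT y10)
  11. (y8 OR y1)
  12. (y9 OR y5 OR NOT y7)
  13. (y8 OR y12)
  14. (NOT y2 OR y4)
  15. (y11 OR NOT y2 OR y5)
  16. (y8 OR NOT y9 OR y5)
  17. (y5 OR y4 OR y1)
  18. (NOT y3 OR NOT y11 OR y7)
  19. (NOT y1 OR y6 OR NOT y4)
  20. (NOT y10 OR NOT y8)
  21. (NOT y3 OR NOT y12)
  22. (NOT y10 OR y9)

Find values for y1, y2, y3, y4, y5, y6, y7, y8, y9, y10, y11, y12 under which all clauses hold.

y2 occurs only negated in the remaining clauses — set y2 = False.
y5 occurs only positively in the remaining clauses — set y5 = True.
Set y1 = True and propagate.
The remaining clauses are satisfied by y3 = True, y4 = True, y6 = True, y7 = True, y8 = True, y9 = True, y10 = False, y11 = True, y12 = False.

y1=T, y2=F, y3=T, y4=T, y5=T, y6=T, y7=T, y8=T, y9=T, y10=F, y11=T, y12=F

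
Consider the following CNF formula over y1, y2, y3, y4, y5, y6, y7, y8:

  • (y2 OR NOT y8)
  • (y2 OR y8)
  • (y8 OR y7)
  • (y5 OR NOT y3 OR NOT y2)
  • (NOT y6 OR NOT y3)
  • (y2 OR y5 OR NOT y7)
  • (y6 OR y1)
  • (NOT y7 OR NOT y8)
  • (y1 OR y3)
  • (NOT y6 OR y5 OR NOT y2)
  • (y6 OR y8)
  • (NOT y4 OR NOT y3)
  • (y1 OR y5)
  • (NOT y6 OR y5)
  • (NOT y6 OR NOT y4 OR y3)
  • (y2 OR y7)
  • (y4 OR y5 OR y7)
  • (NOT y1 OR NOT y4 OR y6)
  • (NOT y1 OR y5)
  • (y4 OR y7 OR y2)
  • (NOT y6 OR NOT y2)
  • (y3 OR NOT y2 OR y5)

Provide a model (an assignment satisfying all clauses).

y1=T, y2=T, y3=T, y4=F, y5=T, y6=F, y7=F, y8=T

Pure literal: y5 appears only positively; assign y5 = True.
Branch on y1: take y1 = True.
Try y2 = True.
  then y6 is forced to False.
  then y8 is forced to True.
  then y7 is forced to False.
  then y4 is forced to False.
y3 is now unconstrained; take y3 = True.
Check each clause:
  1. (y2 OR NOT y8) — y2 is true.
  2. (y8 OR y2) — y8 is true.
  3. (y8 OR y7) — y8 is true.
  4. (y5 OR NOT y3 OR NOT y2) — y5 is true.
  5. (NOT y6 OR NOT y3) — NOT y6 is true.
  6. (y5 OR y2 OR NOT y7) — NOT y7 is true.
  7. (y6 OR y1) — y1 is true.
  8. (NOT y7 OR NOT y8) — NOT y7 is true.
  9. (y3 OR y1) — y1 is true.
  10. (NOT y6 OR y5 OR NOT y2) — NOT y6 is true.
  11. (y6 OR y8) — y8 is true.
  12. (NOT y3 OR NOT y4) — NOT y4 is true.
  13. (y5 OR y1) — y1 is true.
  14. (y5 OR NOT y6) — NOT y6 is true.
  15. (y3 OR NOT y4 OR NOT y6) — NOT y6 is true.
  16. (y7 OR y2) — y2 is true.
  17. (y5 OR y7 OR y4) — y5 is true.
  18. (NOT y1 OR NOT y4 OR y6) — NOT y4 is true.
  19. (y5 OR NOT y1) — y5 is true.
  20. (y4 OR y2 OR y7) — y2 is true.
  21. (NOT y6 OR NOT y2) — NOT y6 is true.
  22. (y3 OR y5 OR NOT y2) — y3 is true.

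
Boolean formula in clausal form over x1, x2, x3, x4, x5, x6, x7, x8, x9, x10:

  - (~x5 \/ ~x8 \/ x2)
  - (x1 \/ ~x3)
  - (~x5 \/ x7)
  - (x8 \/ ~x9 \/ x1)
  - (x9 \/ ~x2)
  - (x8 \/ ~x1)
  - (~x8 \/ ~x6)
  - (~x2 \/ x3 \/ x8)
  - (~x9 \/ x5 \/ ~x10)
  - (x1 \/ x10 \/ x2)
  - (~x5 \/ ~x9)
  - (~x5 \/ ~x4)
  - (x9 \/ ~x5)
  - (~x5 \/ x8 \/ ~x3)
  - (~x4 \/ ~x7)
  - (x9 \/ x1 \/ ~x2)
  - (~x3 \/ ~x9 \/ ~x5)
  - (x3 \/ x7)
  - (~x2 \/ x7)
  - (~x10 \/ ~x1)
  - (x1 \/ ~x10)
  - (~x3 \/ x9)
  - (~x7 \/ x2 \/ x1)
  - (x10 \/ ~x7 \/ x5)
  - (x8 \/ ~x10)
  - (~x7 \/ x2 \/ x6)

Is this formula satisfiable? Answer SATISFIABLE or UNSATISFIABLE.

Try x1 = True.
  then x8 is forced to True.
  then x6 is forced to False.
  then x10 is forced to False.
Try x2 = False.
  then x5 is forced to False.
  then x7 is forced to False.
  then x3 is forced to True.
  then x9 is forced to True.
x4 is now unconstrained; take x4 = True.
So x1=True, x2=False, x3=True, x4=True, x5=False, x6=False, x7=False, x8=True, x9=True, x10=False is a satisfying assignment.

SATISFIABLE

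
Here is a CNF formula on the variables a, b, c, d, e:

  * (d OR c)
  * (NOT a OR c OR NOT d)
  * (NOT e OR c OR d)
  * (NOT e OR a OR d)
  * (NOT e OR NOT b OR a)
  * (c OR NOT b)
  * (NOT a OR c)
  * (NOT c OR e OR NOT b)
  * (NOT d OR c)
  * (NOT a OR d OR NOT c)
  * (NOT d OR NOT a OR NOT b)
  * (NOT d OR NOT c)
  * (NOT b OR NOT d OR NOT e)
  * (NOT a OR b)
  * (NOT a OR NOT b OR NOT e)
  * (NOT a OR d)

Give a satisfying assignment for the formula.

Branch on a: take a = False.
Branch on b: take b = False.
Try c = True.
  then d is forced to False.
  then e is forced to False.

a = F, b = F, c = T, d = F, e = F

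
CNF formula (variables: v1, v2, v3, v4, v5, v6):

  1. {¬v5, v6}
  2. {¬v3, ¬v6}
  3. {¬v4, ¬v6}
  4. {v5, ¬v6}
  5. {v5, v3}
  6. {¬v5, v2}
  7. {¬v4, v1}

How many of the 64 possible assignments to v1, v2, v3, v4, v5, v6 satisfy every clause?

Split on v5, then v6.
  v5=T, v6=T: remaining (v1,v2,v3,v4) ∈ {(F,T,F,F); (T,T,F,F)} — 2.
  v5=T, v6=F: a clause becomes empty — 0.
  v5=F, v6=T: a clause becomes empty — 0.
  v5=F, v6=F: v2 free; 3 ways for (v1,v3,v4) × 2^1 = 6.
Total: 2 + 0 + 0 + 6 = 8.

8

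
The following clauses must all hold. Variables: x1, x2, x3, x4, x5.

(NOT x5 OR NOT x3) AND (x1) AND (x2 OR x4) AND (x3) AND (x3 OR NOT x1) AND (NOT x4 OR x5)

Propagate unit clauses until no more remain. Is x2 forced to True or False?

True

(x1) is a unit clause: x1 = True.
(x3) is a unit clause: x3 = True.
From (NOT x3 OR NOT x5) and x3 = True: x5 = False.
From (NOT x4 OR x5) and x5 = False: x4 = False.
(x2 OR x4) with x4 = False leaves only x2, so x2 = True.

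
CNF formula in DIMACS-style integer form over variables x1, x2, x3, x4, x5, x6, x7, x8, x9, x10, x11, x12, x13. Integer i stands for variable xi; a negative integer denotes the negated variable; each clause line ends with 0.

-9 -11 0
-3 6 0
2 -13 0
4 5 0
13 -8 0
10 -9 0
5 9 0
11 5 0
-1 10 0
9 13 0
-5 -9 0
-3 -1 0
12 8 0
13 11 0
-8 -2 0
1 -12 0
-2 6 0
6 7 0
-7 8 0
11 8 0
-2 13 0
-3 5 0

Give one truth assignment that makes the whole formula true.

x1=True, x2=True, x3=False, x4=False, x5=True, x6=True, x7=False, x8=False, x9=False, x10=True, x11=True, x12=True, x13=True

Check each clause:
  1. (NOT x11 OR NOT x9) — NOT x9 is true.
  2. (x6 OR NOT x3) — NOT x3 is true.
  3. (NOT x13 OR x2) — x2 is true.
  4. (x4 OR x5) — x5 is true.
  5. (x13 OR NOT x8) — NOT x8 is true.
  6. (x10 OR NOT x9) — x10 is true.
  7. (x9 OR x5) — x5 is true.
  8. (x5 OR x11) — x11 is true.
  9. (NOT x1 OR x10) — x10 is true.
  10. (x9 OR x13) — x13 is true.
  11. (NOT x5 OR NOT x9) — NOT x9 is true.
  12. (NOT x1 OR NOT x3) — NOT x3 is true.
  13. (x12 OR x8) — x12 is true.
  14. (x11 OR x13) — x11 is true.
  15. (NOT x8 OR NOT x2) — NOT x8 is true.
  16. (x1 OR NOT x12) — x1 is true.
  17. (NOT x2 OR x6) — x6 is true.
  18. (x7 OR x6) — x6 is true.
  19. (NOT x7 OR x8) — NOT x7 is true.
  20. (x8 OR x11) — x11 is true.
  21. (NOT x2 OR x13) — x13 is true.
  22. (NOT x3 OR x5) — NOT x3 is true.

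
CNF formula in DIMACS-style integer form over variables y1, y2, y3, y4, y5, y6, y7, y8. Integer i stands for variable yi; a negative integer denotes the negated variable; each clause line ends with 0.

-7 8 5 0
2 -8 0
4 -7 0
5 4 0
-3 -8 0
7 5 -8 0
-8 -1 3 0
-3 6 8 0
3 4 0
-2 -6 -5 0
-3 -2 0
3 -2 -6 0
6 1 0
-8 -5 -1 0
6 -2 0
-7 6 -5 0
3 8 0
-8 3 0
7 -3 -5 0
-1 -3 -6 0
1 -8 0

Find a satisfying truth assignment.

y4 occurs only positively in the remaining clauses — set y4 = True.
Try y1 = False.
  then y6 is forced to True.
  then y8 is forced to False.
  then y3 is forced to True.
  then y2 is forced to False.
Branch on y5: take y5 = False.
  then y7 is forced to False.

y1=F, y2=F, y3=T, y4=T, y5=F, y6=T, y7=F, y8=F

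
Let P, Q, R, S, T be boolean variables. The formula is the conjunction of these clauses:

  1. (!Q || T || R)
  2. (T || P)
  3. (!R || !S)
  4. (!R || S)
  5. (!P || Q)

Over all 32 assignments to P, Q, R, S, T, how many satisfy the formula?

The models are:
  P=0 Q=0 R=0 S=0 T=1
  P=0 Q=0 R=0 S=1 T=1
  P=0 Q=1 R=0 S=0 T=1
  P=0 Q=1 R=0 S=1 T=1
  P=1 Q=1 R=0 S=0 T=1
  P=1 Q=1 R=0 S=1 T=1
Count: 6.

6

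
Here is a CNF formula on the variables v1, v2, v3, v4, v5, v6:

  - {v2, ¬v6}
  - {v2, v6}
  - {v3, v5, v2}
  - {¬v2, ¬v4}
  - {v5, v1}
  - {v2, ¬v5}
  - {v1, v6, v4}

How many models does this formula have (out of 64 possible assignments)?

Case analysis on v2 and v5:
  v2=1, v5=1: v3 free; 3 ways for (v1,v4,v6) × 2^1 = 6.
  v2=1, v5=0: remaining (v1,v3,v4,v6) ∈ {(1,0,0,0); (1,0,0,1); (1,1,0,0); (1,1,0,1)} — 4.
  v2=0, v5=1: a clause becomes empty — 0.
  v2=0, v5=0: a clause becomes empty — 0.
Total: 6 + 4 + 0 + 0 = 10.

10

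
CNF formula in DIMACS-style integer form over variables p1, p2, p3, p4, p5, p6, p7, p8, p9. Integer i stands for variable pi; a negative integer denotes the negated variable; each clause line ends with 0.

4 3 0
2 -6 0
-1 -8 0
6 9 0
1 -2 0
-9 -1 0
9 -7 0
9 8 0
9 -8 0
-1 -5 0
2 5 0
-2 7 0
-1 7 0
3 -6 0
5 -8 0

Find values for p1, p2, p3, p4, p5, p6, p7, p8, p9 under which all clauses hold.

p1=False, p2=False, p3=True, p4=False, p5=True, p6=False, p7=False, p8=True, p9=True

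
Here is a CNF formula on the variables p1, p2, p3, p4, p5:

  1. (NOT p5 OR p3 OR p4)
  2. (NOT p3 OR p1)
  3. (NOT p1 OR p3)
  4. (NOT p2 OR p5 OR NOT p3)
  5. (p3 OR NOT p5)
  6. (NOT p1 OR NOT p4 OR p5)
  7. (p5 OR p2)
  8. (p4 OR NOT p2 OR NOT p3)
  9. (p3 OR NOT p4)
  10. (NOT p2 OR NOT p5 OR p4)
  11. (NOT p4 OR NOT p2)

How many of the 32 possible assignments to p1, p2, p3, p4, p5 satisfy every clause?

3

Satisfying assignments:
  p1=0 p2=1 p3=0 p4=0 p5=0
  p1=1 p2=0 p3=1 p4=0 p5=1
  p1=1 p2=0 p3=1 p4=1 p5=1
That's 3 in total.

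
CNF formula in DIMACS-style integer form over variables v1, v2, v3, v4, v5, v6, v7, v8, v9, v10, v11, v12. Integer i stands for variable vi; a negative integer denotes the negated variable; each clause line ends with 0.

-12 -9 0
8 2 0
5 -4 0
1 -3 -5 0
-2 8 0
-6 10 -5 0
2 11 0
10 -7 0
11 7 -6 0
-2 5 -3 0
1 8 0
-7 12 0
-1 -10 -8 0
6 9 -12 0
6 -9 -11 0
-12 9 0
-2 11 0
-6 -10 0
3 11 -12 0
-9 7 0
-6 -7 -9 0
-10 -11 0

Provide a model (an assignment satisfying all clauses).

Pure literal: v4 appears only negated; assign v4 = False.
Set v1 = True and propagate.
Try v2 = True.
  then v8 is forced to True.
  then v10 is forced to False.
  then v7 is forced to False.
  then v11 is forced to True.
  then v9 is forced to False.
  then v12 is forced to False.
Set v3 = True and propagate.
  then v5 is forced to True.
  then v6 is forced to False.

v1=T, v2=T, v3=T, v4=F, v5=T, v6=F, v7=F, v8=T, v9=F, v10=F, v11=T, v12=F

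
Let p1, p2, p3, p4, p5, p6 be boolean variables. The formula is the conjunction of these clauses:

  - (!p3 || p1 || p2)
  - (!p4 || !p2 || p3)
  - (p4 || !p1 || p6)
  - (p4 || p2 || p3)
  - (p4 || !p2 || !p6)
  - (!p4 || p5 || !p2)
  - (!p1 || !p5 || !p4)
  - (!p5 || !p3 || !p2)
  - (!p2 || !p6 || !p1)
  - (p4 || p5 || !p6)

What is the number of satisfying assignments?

12

Split on p2, then p4.
  p2=T, p4=T: a clause becomes empty — 0.
  p2=T, p4=F: remaining (p1,p3,p5,p6) ∈ {(F,F,F,F); (F,F,T,F); (F,T,F,F)} — 3.
  p2=F, p4=T: p6 free; 4 ways for (p1,p3,p5) × 2^1 = 8.
  p2=F, p4=F: remaining (p1,p3,p5,p6) ∈ {(T,T,T,T)} — 1.
Total: 0 + 3 + 8 + 1 = 12.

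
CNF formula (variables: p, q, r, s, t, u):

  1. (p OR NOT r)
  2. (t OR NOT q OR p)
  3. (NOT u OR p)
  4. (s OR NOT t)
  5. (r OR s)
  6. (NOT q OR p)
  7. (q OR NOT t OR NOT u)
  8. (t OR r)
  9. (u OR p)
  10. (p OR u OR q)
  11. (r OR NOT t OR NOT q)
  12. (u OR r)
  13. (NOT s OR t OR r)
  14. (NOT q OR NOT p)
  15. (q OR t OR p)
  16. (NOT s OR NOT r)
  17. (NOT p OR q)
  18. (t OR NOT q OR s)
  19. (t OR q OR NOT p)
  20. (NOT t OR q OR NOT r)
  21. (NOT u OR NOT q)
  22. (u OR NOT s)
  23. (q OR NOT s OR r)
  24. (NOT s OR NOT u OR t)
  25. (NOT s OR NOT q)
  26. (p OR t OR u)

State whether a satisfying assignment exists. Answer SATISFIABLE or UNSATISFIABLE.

q = True:
  propagation gives p=True; an empty clause results — contradiction.
q = False:
  propagation gives p=False, r=False, u=False; an empty clause results — contradiction.
Every branch closes, so no satisfying assignment exists.

UNSATISFIABLE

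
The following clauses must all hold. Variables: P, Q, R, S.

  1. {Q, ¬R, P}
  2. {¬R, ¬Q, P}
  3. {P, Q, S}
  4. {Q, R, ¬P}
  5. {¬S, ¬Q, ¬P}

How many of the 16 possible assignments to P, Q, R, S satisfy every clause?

Split on P, then Q.
  P=T, Q=T: remaining (R,S) ∈ {(F,F); (T,F)} — 2.
  P=T, Q=F: remaining (R,S) ∈ {(T,F); (T,T)} — 2.
  P=F, Q=T: remaining (R,S) ∈ {(F,F); (F,T)} — 2.
  P=F, Q=F: remaining (R,S) ∈ {(F,T)} — 1.
Total: 2 + 2 + 2 + 1 = 7.

7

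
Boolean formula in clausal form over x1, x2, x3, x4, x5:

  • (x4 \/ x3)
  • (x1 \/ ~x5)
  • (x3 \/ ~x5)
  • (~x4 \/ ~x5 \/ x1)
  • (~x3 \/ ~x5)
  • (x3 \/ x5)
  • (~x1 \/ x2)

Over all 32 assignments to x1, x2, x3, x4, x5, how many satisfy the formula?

The models are:
  x1=F x2=F x3=T x4=F x5=F
  x1=F x2=F x3=T x4=T x5=F
  x1=F x2=T x3=T x4=F x5=F
  x1=F x2=T x3=T x4=T x5=F
  x1=T x2=T x3=T x4=F x5=F
  x1=T x2=T x3=T x4=T x5=F
Count: 6.

6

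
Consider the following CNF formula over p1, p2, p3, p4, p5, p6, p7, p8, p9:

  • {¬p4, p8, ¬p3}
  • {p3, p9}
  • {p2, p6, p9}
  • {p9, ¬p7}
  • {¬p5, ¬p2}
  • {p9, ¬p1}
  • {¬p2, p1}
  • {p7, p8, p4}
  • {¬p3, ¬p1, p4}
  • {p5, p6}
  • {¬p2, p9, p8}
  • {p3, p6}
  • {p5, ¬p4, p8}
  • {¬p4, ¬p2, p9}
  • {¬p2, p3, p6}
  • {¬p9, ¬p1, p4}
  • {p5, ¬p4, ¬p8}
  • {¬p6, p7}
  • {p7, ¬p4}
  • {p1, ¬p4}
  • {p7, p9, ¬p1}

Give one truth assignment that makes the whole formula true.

p1=False, p2=False, p3=True, p4=False, p5=True, p6=False, p7=False, p8=True, p9=True

Set p1 = False and propagate.
  then p2 is forced to False.
  then p4 is forced to False.
The remaining clauses are satisfied by p3 = True, p5 = True, p6 = False, p7 = False, p8 = True, p9 = True.
Every clause has at least one true literal under this assignment.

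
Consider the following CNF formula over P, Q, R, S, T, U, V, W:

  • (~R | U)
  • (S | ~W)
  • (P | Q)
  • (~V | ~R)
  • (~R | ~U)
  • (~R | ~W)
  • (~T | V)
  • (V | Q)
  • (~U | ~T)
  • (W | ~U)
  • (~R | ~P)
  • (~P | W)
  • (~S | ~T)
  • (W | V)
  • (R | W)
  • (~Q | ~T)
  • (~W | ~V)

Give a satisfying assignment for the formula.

P=F  Q=T  R=F  S=T  T=F  U=T  V=F  W=T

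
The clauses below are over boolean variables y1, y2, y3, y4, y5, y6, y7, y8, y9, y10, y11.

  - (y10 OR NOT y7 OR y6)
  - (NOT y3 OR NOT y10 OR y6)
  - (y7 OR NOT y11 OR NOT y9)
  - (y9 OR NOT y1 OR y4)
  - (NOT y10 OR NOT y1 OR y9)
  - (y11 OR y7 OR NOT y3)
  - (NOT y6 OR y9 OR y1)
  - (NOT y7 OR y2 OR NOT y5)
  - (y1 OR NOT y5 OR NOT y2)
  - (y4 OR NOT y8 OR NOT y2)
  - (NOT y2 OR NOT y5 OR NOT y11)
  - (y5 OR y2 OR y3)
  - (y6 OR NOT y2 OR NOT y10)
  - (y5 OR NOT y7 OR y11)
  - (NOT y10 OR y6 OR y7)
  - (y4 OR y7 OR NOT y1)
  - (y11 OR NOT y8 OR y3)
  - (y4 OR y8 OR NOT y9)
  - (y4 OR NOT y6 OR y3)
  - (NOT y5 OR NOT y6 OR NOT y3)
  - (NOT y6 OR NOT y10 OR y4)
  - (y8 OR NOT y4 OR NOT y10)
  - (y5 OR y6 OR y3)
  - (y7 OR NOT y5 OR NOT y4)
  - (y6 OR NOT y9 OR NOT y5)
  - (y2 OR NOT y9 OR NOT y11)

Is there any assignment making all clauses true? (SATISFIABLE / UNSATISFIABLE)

SATISFIABLE

Try y1 = True.
Branch on y2: take y2 = True.
For the remaining variables, y3 = True, y4 = True, y5 = False, y6 = True, y7 = True, y8 = False, y9 = True, y10 = False, y11 = True works.
So y1=True, y2=True, y3=True, y4=True, y5=False, y6=True, y7=True, y8=False, y9=True, y10=False, y11=True is a satisfying assignment.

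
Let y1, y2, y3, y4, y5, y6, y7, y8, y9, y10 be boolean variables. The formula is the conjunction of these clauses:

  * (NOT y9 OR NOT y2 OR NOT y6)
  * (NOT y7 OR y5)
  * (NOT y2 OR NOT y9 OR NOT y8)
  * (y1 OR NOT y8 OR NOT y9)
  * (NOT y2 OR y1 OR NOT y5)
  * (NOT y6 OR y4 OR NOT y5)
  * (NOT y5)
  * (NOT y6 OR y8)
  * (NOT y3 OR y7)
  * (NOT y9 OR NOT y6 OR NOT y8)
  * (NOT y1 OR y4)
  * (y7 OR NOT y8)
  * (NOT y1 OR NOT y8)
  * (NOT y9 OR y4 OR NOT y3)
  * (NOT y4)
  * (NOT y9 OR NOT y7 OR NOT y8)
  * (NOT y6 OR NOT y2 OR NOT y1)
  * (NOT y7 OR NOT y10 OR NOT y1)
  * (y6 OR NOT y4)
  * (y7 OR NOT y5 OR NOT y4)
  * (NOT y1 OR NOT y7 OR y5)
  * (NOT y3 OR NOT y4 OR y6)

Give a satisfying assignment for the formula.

(NOT y5) is a unit clause, so y5 = False.
Unit propagation: (NOT y7) forces y7 = False.
(NOT y3) is a unit clause, so y3 = False.
(NOT y8) is a unit clause, so y8 = False.
The clause (NOT y6) is unit: y6 must be False.
Unit propagation: (NOT y4) forces y4 = False.
The clause (NOT y1) is unit: y1 must be False.
y2, y9, y10 are now unconstrained; take y2 = True, y9 = False, y10 = True.

y1=F, y2=T, y3=F, y4=F, y5=F, y6=F, y7=F, y8=F, y9=F, y10=T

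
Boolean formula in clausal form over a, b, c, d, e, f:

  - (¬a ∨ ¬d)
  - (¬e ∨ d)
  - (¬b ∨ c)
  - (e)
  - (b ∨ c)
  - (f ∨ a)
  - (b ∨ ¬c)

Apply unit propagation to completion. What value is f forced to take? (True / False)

True

Unit clause (e) sets e = True.
From (¬e ∨ d) and e = True: d = True.
In (¬a ∨ ¬d), ¬d is now false; ¬a must hold, so a = False.
(a ∨ f) with a = False leaves only f, so f = True.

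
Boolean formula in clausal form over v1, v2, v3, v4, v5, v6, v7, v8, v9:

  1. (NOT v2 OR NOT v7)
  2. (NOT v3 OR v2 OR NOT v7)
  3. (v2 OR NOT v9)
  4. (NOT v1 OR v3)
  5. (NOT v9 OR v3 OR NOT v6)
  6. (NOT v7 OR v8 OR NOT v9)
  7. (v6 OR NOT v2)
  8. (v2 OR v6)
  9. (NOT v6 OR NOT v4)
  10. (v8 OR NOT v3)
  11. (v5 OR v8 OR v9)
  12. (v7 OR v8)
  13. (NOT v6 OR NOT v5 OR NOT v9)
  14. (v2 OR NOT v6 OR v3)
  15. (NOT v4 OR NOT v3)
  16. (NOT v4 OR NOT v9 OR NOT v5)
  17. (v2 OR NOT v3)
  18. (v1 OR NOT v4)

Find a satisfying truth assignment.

v1=0  v2=1  v3=1  v4=0  v5=0  v6=1  v7=0  v8=1  v9=1

Check each clause:
  1. (NOT v7 OR NOT v2) — NOT v7 is true.
  2. (v2 OR NOT v3 OR NOT v7) — NOT v7 is true.
  3. (v2 OR NOT v9) — v2 is true.
  4. (v3 OR NOT v1) — v3 is true.
  5. (v3 OR NOT v9 OR NOT v6) — v3 is true.
  6. (NOT v7 OR v8 OR NOT v9) — v8 is true.
  7. (v6 OR NOT v2) — v6 is true.
  8. (v6 OR v2) — v2 is true.
  9. (NOT v6 OR NOT v4) — NOT v4 is true.
  10. (v8 OR NOT v3) — v8 is true.
  11. (v5 OR v9 OR v8) — v8 is true.
  12. (v7 OR v8) — v8 is true.
  13. (NOT v9 OR NOT v5 OR NOT v6) — NOT v5 is true.
  14. (NOT v6 OR v3 OR v2) — v2 is true.
  15. (NOT v4 OR NOT v3) — NOT v4 is true.
  16. (NOT v9 OR NOT v4 OR NOT v5) — NOT v5 is true.
  17. (NOT v3 OR v2) — v2 is true.
  18. (NOT v4 OR v1) — NOT v4 is true.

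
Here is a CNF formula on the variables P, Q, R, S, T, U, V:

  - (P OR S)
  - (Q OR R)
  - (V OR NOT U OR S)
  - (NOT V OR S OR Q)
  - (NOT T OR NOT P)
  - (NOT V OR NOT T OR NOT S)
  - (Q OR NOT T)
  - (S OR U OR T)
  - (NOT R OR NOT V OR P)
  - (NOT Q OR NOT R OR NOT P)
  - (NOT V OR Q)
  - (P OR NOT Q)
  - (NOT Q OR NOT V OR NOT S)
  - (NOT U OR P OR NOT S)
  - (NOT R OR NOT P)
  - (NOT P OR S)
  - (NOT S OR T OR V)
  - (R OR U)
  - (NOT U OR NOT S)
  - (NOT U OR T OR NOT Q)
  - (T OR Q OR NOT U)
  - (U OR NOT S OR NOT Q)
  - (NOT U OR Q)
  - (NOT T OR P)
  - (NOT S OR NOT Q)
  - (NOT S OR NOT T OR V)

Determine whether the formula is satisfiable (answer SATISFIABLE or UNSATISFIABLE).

S = True:
  propagation gives U=False, R=True, P=False, V=False; an empty clause results — contradiction.
S = False:
  propagation gives P=True; an empty clause results — contradiction.
Every branch closes, so no satisfying assignment exists.

UNSATISFIABLE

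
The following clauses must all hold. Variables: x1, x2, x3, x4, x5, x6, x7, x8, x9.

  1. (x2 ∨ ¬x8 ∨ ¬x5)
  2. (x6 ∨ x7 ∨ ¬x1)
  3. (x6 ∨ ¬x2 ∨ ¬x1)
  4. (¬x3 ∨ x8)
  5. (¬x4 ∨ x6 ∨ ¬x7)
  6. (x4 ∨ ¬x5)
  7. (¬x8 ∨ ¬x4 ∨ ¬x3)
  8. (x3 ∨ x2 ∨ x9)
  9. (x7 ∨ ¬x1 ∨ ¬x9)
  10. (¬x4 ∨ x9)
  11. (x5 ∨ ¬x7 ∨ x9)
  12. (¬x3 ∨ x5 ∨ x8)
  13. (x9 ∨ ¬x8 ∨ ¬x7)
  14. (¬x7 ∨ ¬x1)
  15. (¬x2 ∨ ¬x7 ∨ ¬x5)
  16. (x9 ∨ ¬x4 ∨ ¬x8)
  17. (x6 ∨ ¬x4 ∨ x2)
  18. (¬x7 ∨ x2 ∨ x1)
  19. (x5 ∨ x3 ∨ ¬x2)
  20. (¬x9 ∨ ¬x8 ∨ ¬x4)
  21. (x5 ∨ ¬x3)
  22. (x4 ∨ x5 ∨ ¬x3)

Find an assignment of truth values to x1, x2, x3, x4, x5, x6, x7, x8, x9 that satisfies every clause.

x1=F  x2=T  x3=F  x4=T  x5=T  x6=F  x7=F  x8=F  x9=T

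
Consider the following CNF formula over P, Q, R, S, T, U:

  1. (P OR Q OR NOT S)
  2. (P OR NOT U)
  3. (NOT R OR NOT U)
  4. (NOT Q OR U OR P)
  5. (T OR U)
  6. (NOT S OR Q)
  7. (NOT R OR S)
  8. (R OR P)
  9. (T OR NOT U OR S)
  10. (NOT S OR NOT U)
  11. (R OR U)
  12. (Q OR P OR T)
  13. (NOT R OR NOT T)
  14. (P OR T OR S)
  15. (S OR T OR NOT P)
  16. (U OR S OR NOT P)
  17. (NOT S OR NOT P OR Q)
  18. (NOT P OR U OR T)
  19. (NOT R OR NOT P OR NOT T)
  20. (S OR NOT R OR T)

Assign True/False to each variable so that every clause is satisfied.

Set P = True and propagate.
Set Q = True and propagate.
Branch on R: take R = False.
  then U is forced to True.
  then S is forced to False.
  then T is forced to True.
Every clause has at least one true literal under this assignment.

P = 1, Q = 1, R = 0, S = 0, T = 1, U = 1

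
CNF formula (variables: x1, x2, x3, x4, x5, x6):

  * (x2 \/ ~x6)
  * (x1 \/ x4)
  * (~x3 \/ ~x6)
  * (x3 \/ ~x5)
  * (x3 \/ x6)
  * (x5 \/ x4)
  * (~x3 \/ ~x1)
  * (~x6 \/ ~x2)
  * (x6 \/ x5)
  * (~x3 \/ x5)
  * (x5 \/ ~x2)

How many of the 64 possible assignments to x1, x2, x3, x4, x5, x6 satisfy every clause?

2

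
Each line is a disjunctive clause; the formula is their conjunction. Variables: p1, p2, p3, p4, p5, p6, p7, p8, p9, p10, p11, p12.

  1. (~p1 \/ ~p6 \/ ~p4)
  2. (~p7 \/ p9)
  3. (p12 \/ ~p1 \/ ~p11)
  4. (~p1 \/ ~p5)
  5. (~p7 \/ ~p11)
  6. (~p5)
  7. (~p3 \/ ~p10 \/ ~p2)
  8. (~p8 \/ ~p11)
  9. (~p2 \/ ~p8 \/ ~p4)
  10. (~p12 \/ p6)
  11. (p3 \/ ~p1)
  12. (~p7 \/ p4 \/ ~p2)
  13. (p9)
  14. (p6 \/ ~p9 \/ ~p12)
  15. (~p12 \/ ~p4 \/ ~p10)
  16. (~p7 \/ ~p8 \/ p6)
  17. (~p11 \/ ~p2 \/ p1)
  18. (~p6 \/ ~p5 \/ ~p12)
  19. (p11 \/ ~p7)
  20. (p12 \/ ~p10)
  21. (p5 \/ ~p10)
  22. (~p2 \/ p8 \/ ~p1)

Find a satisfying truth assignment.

p1=False  p2=True  p3=True  p4=False  p5=False  p6=True  p7=False  p8=False  p9=True  p10=False  p11=False  p12=True

Unit propagation: (~p5) forces p5 = False.
The clause (p9) is unit: p9 must be True.
Unit propagation: (~p10) forces p10 = False.
Pure literal: p3 appears only positively; assign p3 = True.
Pure literal: p7 appears only negated; assign p7 = False.
Set p1 = False and propagate.
Branch on p2: take p2 = True.
  then p11 is forced to False.
For the remaining variables, p4 = False, p6 = True, p8 = False, p12 = True works.
Every clause has at least one true literal under this assignment.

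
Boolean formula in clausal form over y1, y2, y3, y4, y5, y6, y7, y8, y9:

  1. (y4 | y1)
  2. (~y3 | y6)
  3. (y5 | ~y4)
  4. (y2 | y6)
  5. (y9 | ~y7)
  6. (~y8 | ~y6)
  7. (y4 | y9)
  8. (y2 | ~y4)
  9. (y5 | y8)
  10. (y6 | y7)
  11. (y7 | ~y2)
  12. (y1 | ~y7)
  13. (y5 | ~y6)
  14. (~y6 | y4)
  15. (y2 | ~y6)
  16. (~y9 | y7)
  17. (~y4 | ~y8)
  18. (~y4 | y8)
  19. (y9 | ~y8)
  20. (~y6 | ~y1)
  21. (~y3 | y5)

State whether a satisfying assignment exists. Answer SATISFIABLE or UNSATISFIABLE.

Pure literal: y3 appears only negated; assign y3 = False.
Set y1 = True and propagate.
  then y6 is forced to False.
  then y2 is forced to True.
  then y7 is forced to True.
  then y9 is forced to True.
For the remaining variables, y4 = False, y5 = False, y8 = True works.
So y1=True  y2=True  y3=False  y4=False  y5=False  y6=False  y7=True  y8=True  y9=True is a satisfying assignment.

SATISFIABLE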